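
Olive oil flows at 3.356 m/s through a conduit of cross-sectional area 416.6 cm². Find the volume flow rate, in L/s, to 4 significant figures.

Q = A·v = 0.04166 m² × 3.356 m/s = 0.1398 m³/s.
Converting: 0.1398 m³/s × 1000 = 139.8 L/s.

Q = 139.8 L/s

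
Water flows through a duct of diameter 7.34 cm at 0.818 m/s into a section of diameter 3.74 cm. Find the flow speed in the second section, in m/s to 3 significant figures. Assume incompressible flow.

By continuity, v₂ = v₁·A₁/A₂ = 0.818·(42.3/11.0) = 3.15 m/s.

v₂ ≈ 3.15 m/s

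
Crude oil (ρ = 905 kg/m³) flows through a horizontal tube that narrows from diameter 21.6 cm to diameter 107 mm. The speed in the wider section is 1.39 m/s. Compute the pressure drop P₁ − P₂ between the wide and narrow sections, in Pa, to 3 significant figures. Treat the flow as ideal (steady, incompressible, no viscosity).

Mass conservation (A₁v₁ = A₂v₂) gives v₂ = 1.39 × 366/89.9 = 5.66 m/s.
With no height change, Bernoulli's equation is P₁ + ½ρv₁² = P₂ + ½ρv₂².
P₁ − P₂ = ½·905·(5.66² − 1.39²) = ½·905·30.2 = 13600 Pa.

ΔP = 13600 Pa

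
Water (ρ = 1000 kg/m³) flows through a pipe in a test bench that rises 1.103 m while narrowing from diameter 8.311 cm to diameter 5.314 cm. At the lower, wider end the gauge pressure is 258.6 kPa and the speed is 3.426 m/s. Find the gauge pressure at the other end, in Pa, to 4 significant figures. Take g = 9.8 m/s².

The volume flow rate is constant, so v₂ = (A₁/A₂)v₁ = (54.25/22.18)·3.426 = 8.380 m/s.
Bernoulli: P₁ + ½ρv₁² + ρg h₁ = P₂ + ½ρv₂² + ρg h₂, so P₂ = P₁ + ½ρ(v₁² − v₂²) − ρg(h₂ − h₁).
P₂ = 258600 + ½·1000·(3.426² − 8.380²) − 1000·9.8·(+1.103) = 258600 + (-29240) − (10810) = 218500 Pa.

P₂ ≈ 218500 Pa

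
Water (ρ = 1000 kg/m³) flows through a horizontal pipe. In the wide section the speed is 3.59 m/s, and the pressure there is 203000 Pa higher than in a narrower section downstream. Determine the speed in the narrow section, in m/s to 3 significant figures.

v₂ = 20.5 m/s

Horizontal Bernoulli: P₁ + ½ρv₁² = P₂ + ½ρv₂², so v₂² = v₁² + 2(P₁ − P₂)/ρ.
v₂ = √(3.59² + 2·203000/1000) = √(12.9 + 406) = 20.5 m/s.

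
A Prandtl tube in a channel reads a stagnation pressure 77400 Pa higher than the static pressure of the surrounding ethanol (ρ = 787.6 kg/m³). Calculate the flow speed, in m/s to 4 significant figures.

v ≈ 14.02 m/s

At the stagnation point the flow is brought to rest, so Bernoulli gives P_stag − P_static = ½ρv².
v = √(2ΔP/ρ) = √(2·77400/787.6) = 14.02 m/s.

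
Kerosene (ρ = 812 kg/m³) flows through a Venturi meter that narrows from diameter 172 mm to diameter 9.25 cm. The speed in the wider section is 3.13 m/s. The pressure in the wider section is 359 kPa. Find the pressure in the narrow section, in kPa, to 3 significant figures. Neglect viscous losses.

P₂ = 315 kPa

The volume flow rate is constant, so v₂ = (A₁/A₂)v₁ = (232/67.2)·3.13 = 10.8 m/s.
Along the horizontal streamline, P + ½ρv² is constant.
P₂ = P₁ − ½ρ(v₂² − v₁²) = 359000 − ½·812·(10.8² − 3.13²) = 359000 − 43600 = 315000 Pa.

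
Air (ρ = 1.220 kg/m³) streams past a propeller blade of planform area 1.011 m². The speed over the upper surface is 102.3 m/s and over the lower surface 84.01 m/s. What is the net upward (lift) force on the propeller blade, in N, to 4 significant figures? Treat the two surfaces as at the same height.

From P + ½ρv² = const at equal height, P_low − P_up = ½ρ(v_up² − v_low²).
ΔP = ½·1.220·(102.3² − 84.01²) = 2079 Pa.
Lift = ΔP · A = 2079 × 1.011 = 2102 N.

F ≈ 2102 N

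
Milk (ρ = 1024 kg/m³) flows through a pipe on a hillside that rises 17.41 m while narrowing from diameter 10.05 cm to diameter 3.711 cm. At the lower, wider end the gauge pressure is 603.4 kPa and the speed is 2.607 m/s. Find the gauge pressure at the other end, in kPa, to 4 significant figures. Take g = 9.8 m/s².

P₂ ≈ 245.0 kPa

Mass conservation (A₁v₁ = A₂v₂) gives v₂ = 2.607 × 79.33/10.82 = 19.12 m/s.
Applying Bernoulli between the two ends and solving for P₂: P₂ = P₁ + ½ρ(v₁² − v₂²) − ρgΔh.
P₂ = 603400 + ½·1024·(2.607² − 19.12²) − 1024·9.8·(+17.41) = 603400 + (-183700) − (174700) = 245000 Pa.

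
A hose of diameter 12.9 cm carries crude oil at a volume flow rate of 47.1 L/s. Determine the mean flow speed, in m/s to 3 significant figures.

v ≈ 3.60 m/s

Q = 47.1 L/s = 0.0471 m³/s.
v = Q/A = 0.0471 / 0.0131 = 3.60 m/s.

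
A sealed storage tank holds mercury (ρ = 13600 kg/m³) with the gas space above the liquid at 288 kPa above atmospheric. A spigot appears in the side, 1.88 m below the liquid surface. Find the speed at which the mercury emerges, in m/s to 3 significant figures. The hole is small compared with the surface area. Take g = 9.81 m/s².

Take point 1 at the surface (v₁ ≈ 0) and point 2 at the hole (at atmospheric pressure). Bernoulli: P₁ + ρg h = P_atm + ½ρv₂².
With P₁ − P_atm = 288000 Pa, v₂ = √(2gh + 2ΔP/ρ) = √(2·9.81·1.88 + 2·288000/13600) = 8.90 m/s.

v ≈ 8.90 m/s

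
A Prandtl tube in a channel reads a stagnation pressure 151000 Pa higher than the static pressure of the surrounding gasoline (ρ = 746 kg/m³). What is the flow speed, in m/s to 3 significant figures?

Bernoulli between the free stream and the stagnation point: ½ρv² = P_stag − P_static.
v = √(2ΔP/ρ) = √(2·151000/746) = 20.1 m/s.

v = 20.1 m/s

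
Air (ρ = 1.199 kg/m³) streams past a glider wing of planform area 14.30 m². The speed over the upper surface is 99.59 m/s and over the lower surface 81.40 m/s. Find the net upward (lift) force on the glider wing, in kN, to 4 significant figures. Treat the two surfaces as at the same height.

With equal heights on the two surfaces, Bernoulli gives P_lower − P_upper = ½ρ(v_upper² − v_lower²).
ΔP = ½·1.199·(99.59² − 81.40²) = 1974 Pa.
Lift = ΔP · A = 1974 × 14.30 = 28220 N.

F ≈ 28.22 kN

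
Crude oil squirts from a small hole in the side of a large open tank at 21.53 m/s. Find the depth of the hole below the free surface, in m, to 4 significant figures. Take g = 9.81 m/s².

23.63 m

Inverting v = √(2gh) gives h = v² / 2g.
h = 21.53²/(2·9.81) = 463.5/19.62 = 23.63 m.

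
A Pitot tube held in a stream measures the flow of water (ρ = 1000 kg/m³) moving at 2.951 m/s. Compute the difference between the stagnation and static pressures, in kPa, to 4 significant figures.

The dynamic pressure equals the rise in static pressure at the stagnation point: ΔP = ½ρv².
ΔP = ½·1000·2.951² = 4354 Pa.

ΔP = 4.354 kPa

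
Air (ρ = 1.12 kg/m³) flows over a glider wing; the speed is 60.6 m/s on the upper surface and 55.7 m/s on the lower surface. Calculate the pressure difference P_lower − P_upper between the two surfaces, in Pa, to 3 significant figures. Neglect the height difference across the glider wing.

ΔP = 319 Pa

The pressure is lower where the speed is higher: ΔP = ½ρ(v_up² − v_low²).
ΔP = ½·1.12·(60.6² − 55.7²) = 319 Pa.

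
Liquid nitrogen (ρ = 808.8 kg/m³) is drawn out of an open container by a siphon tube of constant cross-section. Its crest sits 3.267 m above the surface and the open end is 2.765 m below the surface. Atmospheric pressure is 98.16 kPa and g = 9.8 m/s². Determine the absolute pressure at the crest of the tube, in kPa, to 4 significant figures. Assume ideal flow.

Bernoulli surface→outlet gives ½v² = g·h_out, so v = √(2·9.8·2.765) = 7.362 m/s.
Continuity keeps v the same throughout the tube; from surface to crest, P_atm + 0 = P_top + ½ρv² + ρg·h_top.
P_top = 98160 − ½·808.8·7.362² − 808.8·9.8·3.267 = 50350 Pa.

P_top = 50.35 kPa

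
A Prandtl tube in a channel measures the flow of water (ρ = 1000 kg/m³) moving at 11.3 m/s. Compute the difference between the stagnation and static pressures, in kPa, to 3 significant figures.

The dynamic pressure equals the rise in static pressure at the stagnation point: ΔP = ½ρv².
ΔP = ½·1000·11.3² = 63800 Pa.

63.8 kPa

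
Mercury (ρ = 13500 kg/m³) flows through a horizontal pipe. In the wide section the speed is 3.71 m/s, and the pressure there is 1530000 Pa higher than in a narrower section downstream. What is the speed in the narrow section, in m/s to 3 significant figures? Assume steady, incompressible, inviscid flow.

Along the level pipe P + ½ρv² is conserved, hence v₂² = v₁² + 2(P₁ − P₂)/ρ.
v₂ = √(3.71² + 2·1530000/13500) = √(13.8 + 227) = 15.5 m/s.

v₂ ≈ 15.5 m/s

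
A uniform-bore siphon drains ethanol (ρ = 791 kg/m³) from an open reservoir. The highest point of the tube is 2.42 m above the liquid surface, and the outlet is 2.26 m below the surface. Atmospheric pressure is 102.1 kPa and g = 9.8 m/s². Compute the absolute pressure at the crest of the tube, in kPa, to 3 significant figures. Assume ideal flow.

65.8 kPa

From the surface to the outlet (both open to atmosphere, surface at rest): v = √(2g·h_out) = √(2·9.8·2.26) = 6.66 m/s.
Continuity keeps v the same throughout the tube; from surface to crest, P_atm + 0 = P_top + ½ρv² + ρg·h_top.
P_top = 102100 − ½·791·6.66² − 791·9.8·2.42 = 65800 Pa.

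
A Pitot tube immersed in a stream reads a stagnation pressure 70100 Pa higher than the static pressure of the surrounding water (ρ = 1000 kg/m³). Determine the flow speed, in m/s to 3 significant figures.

The dynamic pressure equals the rise in static pressure at the stagnation point: ΔP = ½ρv².
v = √(2ΔP/ρ) = √(2·70100/1000) = 11.8 m/s.

v ≈ 11.8 m/s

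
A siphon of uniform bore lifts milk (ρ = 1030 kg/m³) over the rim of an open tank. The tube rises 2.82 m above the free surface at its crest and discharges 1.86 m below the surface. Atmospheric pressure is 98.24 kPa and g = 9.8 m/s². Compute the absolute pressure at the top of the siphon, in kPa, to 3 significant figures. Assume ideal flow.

P_top = 51.0 kPa

Bernoulli surface→outlet gives ½v² = g·h_out, so v = √(2·9.8·1.86) = 6.04 m/s.
With constant cross-section the crest speed equals v; applying Bernoulli from the surface up to the crest, P_top = P_atm − ½ρv² − ρg·h_top.
P_top = 98240 − ½·1030·6.04² − 1030·9.8·2.82 = 51000 Pa.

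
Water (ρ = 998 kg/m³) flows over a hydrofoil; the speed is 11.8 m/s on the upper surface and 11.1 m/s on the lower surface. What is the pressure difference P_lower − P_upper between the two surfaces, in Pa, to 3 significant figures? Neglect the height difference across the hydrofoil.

Bernoulli (same height): P_lower − P_upper = ½ρ(v_upper² − v_lower²).
ΔP = ½·998·(11.8² − 11.1²) = 8000 Pa.

ΔP ≈ 8000 Pa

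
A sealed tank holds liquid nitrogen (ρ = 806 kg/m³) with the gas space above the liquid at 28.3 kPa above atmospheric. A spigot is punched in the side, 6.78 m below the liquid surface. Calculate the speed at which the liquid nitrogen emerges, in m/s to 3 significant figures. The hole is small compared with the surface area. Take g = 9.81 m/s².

Take point 1 at the surface (v₁ ≈ 0) and point 2 at the hole (at atmospheric pressure). Bernoulli: P₁ + ρg h = P_atm + ½ρv₂².
With P₁ − P_atm = 28300 Pa, v₂ = √(2gh + 2ΔP/ρ) = √(2·9.81·6.78 + 2·28300/806) = 14.3 m/s.

14.3 m/s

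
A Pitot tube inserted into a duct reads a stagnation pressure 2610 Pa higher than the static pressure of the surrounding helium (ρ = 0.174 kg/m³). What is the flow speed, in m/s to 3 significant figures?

v = 173 m/s

The dynamic pressure equals the rise in static pressure at the stagnation point: ΔP = ½ρv².
v = √(2ΔP/ρ) = √(2·2610/0.174) = 173 m/s.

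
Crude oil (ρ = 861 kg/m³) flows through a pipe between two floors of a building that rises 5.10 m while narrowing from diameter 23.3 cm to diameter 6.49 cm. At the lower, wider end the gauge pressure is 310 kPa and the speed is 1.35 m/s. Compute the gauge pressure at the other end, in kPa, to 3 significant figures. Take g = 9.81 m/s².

P₂ = 137 kPa

Continuity gives A₁v₁ = A₂v₂, so v₂ = (426 cm²)/(33.1 cm²) × 1.35 m/s = 17.4 m/s.
Bernoulli: P₁ + ½ρv₁² + ρg h₁ = P₂ + ½ρv₂² + ρg h₂, so P₂ = P₁ + ½ρ(v₁² − v₂²) − ρg(h₂ − h₁).
P₂ = 310000 + ½·861·(1.35² − 17.4²) − 861·9.81·(+5.10) = 310000 + (-130000) − (43100) = 137000 Pa.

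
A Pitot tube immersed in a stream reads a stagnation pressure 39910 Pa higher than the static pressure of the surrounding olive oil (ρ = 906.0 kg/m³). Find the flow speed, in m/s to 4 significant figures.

v ≈ 9.386 m/s

At the stagnation point the flow is brought to rest, so Bernoulli gives P_stag − P_static = ½ρv².
v = √(2ΔP/ρ) = √(2·39910/906.0) = 9.386 m/s.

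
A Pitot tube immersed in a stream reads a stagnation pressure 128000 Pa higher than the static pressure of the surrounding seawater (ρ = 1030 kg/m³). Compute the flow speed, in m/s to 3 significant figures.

v ≈ 15.8 m/s

At the stagnation point the flow is brought to rest, so Bernoulli gives P_stag − P_static = ½ρv².
v = √(2ΔP/ρ) = √(2·128000/1030) = 15.8 m/s.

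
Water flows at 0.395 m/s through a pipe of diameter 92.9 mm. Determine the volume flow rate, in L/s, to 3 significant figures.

2.68 L/s

Q = A·v = 0.00678 m² × 0.395 m/s = 0.00268 m³/s.
Converting: 0.00268 m³/s × 1000 = 2.68 L/s.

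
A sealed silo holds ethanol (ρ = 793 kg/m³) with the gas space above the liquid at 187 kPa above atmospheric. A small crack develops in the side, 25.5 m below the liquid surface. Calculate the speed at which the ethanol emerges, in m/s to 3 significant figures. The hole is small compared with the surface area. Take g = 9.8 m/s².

v = 31.2 m/s

Take point 1 at the surface (v₁ ≈ 0) and point 2 at the hole (at atmospheric pressure). Bernoulli: P₁ + ρg h = P_atm + ½ρv₂².
With P₁ − P_atm = 187000 Pa, v₂ = √(2gh + 2ΔP/ρ) = √(2·9.8·25.5 + 2·187000/793) = 31.2 m/s.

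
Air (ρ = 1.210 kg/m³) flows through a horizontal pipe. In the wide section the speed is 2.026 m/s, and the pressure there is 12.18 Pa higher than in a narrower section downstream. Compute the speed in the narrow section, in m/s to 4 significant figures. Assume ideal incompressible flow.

v₂ ≈ 4.923 m/s

With h₁ = h₂, rearranging Bernoulli gives v₂ = √(v₁² + 2ΔP/ρ).
v₂ = √(2.026² + 2·12.18/1.210) = √(4.105 + 20.13) = 4.923 m/s.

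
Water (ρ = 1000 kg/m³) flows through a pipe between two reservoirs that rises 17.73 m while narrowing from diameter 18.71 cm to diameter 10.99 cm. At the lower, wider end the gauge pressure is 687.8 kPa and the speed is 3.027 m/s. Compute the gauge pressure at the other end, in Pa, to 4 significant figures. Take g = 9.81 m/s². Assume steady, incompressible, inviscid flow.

480000 Pa

By continuity, v₂ = v₁·A₁/A₂ = 3.027·(274.9/94.86) = 8.773 m/s.
Energy conservation along the streamline gives P₂ = P₁ − ½ρ(v₂² − v₁²) − ρg(h₂ − h₁).
P₂ = 687800 + ½·1000·(3.027² − 8.773²) − 1000·9.81·(+17.73) = 687800 + (-33900) − (173900) = 480000 Pa.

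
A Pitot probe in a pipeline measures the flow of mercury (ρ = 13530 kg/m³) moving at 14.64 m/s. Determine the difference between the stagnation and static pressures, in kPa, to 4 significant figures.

ΔP ≈ 1450 kPa

Bernoulli between the free stream and the stagnation point: ½ρv² = P_stag − P_static.
ΔP = ½·13530·14.64² = 1450000 Pa.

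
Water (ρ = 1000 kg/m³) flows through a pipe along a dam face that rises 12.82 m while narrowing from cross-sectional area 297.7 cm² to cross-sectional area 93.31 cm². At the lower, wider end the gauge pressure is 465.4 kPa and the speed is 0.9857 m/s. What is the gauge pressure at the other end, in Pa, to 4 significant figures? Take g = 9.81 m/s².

P₂ ≈ 335200 Pa

Mass conservation (A₁v₁ = A₂v₂) gives v₂ = 0.9857 × 297.7/93.31 = 3.145 m/s.
Applying Bernoulli between the two ends and solving for P₂: P₂ = P₁ + ½ρ(v₁² − v₂²) − ρgΔh.
P₂ = 465400 + ½·1000·(0.9857² − 3.145²) − 1000·9.81·(+12.82) = 465400 + (-4459) − (125800) = 335200 Pa.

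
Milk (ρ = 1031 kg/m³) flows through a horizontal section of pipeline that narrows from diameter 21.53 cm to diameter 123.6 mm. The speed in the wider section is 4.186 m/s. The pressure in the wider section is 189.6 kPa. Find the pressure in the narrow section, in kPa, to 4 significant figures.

P₂ ≈ 115.5 kPa

The volume flow rate is constant, so v₂ = (A₁/A₂)v₁ = (364.1/120.0)·4.186 = 12.70 m/s.
With no height change, Bernoulli's equation is P₁ + ½ρv₁² = P₂ + ½ρv₂².
P₂ = P₁ − ½ρ(v₂² − v₁²) = 189600 − ½·1031·(12.70² − 4.186²) = 189600 − 74130 = 115500 Pa.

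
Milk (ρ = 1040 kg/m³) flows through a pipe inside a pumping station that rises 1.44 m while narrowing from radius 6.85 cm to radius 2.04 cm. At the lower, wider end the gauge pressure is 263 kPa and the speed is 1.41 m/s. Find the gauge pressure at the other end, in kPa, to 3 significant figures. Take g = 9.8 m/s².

118 kPa

The volume flow rate is constant, so v₂ = (A₁/A₂)v₁ = (147/13.1)·1.41 = 15.9 m/s.
Bernoulli: P₁ + ½ρv₁² + ρg h₁ = P₂ + ½ρv₂² + ρg h₂, so P₂ = P₁ + ½ρ(v₁² − v₂²) − ρg(h₂ − h₁).
P₂ = 263000 + ½·1040·(1.41² − 15.9²) − 1040·9.8·(+1.44) = 263000 + (-130000) − (14700) = 118000 Pa.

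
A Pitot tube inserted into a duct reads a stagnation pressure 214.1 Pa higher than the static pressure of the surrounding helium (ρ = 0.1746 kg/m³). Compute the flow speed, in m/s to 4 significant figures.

Bernoulli between the free stream and the stagnation point: ½ρv² = P_stag − P_static.
v = √(2ΔP/ρ) = √(2·214.1/0.1746) = 49.52 m/s.

v ≈ 49.52 m/s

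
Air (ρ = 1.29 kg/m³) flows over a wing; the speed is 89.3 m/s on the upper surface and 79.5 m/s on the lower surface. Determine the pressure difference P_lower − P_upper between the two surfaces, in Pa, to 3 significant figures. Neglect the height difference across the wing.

Bernoulli (same height): P_lower − P_upper = ½ρ(v_upper² − v_lower²).
ΔP = ½·1.29·(89.3² − 79.5²) = 1070 Pa.

1070 Pa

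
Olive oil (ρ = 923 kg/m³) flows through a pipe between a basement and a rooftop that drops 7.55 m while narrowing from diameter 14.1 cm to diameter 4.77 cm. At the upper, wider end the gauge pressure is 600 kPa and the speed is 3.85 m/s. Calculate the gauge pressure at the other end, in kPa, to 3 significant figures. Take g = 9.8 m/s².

By continuity, v₂ = v₁·A₁/A₂ = 3.85·(156/17.9) = 33.6 m/s.
Bernoulli: P₁ + ½ρv₁² + ρg h₁ = P₂ + ½ρv₂² + ρg h₂, so P₂ = P₁ + ½ρ(v₁² − v₂²) − ρg(h₂ − h₁).
P₂ = 600000 + ½·923·(3.85² − 33.6²) − 923·9.8·(−7.55) = 600000 + (-515000) − (-68300) = 153000 Pa.

P₂ ≈ 153 kPa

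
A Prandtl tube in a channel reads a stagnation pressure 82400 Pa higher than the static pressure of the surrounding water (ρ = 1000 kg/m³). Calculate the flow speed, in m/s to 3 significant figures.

12.8 m/s

Bernoulli between the free stream and the stagnation point: ½ρv² = P_stag − P_static.
v = √(2ΔP/ρ) = √(2·82400/1000) = 12.8 m/s.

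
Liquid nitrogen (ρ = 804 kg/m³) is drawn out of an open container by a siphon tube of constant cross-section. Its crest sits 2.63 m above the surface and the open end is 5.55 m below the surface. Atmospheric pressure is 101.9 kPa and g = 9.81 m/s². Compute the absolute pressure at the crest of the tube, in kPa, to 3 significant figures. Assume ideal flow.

P_top ≈ 37.4 kPa

The outlet speed comes from Torricelli: v = √(2g·5.55) = 10.4 m/s.
Continuity keeps v the same throughout the tube; from surface to crest, P_atm + 0 = P_top + ½ρv² + ρg·h_top.
P_top = 101900 − ½·804·10.4² − 804·9.81·2.63 = 37400 Pa.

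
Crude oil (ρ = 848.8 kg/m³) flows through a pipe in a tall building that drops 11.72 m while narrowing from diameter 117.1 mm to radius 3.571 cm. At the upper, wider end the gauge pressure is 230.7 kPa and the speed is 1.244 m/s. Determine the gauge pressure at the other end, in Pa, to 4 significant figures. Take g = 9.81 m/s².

Mass conservation (A₁v₁ = A₂v₂) gives v₂ = 1.244 × 107.7/40.06 = 3.344 m/s.
Applying Bernoulli between the two ends and solving for P₂: P₂ = P₁ + ½ρ(v₁² − v₂²) − ρgΔh.
P₂ = 230700 + ½·848.8·(1.244² − 3.344²) − 848.8·9.81·(−11.72) = 230700 + (-4090) − (-97590) = 324200 Pa.

P₂ ≈ 324200 Pa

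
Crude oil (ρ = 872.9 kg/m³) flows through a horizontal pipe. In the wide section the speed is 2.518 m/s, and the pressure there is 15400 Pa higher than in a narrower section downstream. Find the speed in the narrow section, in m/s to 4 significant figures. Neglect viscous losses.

v₂ = 6.452 m/s

Along the level pipe P + ½ρv² is conserved, hence v₂² = v₁² + 2(P₁ − P₂)/ρ.
v₂ = √(2.518² + 2·15400/872.9) = √(6.340 + 35.28) = 6.452 m/s.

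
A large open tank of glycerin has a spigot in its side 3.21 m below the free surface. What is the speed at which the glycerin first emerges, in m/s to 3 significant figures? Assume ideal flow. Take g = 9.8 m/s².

The surface is effectively still and both ends are open, so ½v² = gh and v = √(2·9.8·3.21) = 7.93 m/s.

7.93 m/s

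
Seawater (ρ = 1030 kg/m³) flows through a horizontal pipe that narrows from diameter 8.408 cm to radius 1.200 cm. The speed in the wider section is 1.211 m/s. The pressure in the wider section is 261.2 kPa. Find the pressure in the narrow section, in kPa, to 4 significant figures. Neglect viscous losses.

Mass conservation (A₁v₁ = A₂v₂) gives v₂ = 1.211 × 55.52/4.524 = 14.86 m/s.
The pipe is horizontal, so Bernoulli reduces to P₁ + ½ρv₁² = P₂ + ½ρv₂².
P₂ = P₁ − ½ρ(v₂² − v₁²) = 261200 − ½·1030·(14.86² − 1.211²) = 261200 − 113000 = 148200 Pa.

148.2 kPa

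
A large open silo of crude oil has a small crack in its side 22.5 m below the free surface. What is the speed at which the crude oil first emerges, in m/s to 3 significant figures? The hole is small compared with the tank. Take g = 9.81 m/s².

With the surface at rest and both surface and jet at atmospheric pressure, Bernoulli gives ρg h = ½ρv², so v = √(2gh) = √(2·9.81·22.5) = 21.0 m/s.

21.0 m/s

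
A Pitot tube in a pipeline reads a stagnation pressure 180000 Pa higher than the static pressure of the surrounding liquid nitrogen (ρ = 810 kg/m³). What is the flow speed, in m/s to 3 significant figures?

v ≈ 21.1 m/s

Bernoulli between the free stream and the stagnation point: ½ρv² = P_stag − P_static.
v = √(2ΔP/ρ) = √(2·180000/810) = 21.1 m/s.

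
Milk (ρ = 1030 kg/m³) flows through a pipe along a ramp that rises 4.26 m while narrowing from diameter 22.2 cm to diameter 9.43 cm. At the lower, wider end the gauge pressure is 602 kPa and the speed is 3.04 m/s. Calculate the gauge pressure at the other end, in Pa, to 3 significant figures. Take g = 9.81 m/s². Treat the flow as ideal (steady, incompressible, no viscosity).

P₂ ≈ 418000 Pa

Continuity gives A₁v₁ = A₂v₂, so v₂ = (387 cm²)/(69.8 cm²) × 3.04 m/s = 16.8 m/s.
Energy conservation along the streamline gives P₂ = P₁ − ½ρ(v₂² − v₁²) − ρg(h₂ − h₁).
P₂ = 602000 + ½·1030·(3.04² − 16.8²) − 1030·9.81·(+4.26) = 602000 + (-141000) − (43000) = 418000 Pa.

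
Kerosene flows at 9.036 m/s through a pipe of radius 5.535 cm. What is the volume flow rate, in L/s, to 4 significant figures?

Q = A·v = 0.009625 m² × 9.036 m/s = 0.08697 m³/s.
Converting: 0.08697 m³/s × 1000 = 86.97 L/s.

Q = 86.97 L/s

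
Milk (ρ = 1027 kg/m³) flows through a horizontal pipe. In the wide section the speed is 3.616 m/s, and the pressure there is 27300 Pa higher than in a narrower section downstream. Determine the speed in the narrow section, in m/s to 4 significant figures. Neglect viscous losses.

With h₁ = h₂, rearranging Bernoulli gives v₂ = √(v₁² + 2ΔP/ρ).
v₂ = √(3.616² + 2·27300/1027) = √(13.08 + 53.16) = 8.139 m/s.

8.139 m/s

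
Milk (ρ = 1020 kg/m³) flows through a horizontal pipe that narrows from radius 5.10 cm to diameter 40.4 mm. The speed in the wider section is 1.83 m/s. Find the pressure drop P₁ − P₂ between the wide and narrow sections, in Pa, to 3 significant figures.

The volume flow rate is constant, so v₂ = (A₁/A₂)v₁ = (81.7/12.8)·1.83 = 11.7 m/s.
Bernoulli (h₁ = h₂): P₁ − P₂ = ½ρ(v₂² − v₁²).
P₁ − P₂ = ½·1020·(11.7² − 1.83²) = ½·1020·133 = 67700 Pa.

ΔP ≈ 67700 Pa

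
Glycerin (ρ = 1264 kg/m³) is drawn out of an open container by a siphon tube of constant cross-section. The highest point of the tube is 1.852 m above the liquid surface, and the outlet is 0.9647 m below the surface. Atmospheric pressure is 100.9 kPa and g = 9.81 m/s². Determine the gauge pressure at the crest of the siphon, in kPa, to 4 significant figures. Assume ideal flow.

P_gauge ≈ -34.93 kPa

From the surface to the outlet (both open to atmosphere, surface at rest): v = √(2g·h_out) = √(2·9.81·0.9647) = 4.351 m/s.
With constant cross-section the crest speed equals v; applying Bernoulli from the surface up to the crest, P_top = P_atm − ½ρv² − ρg·h_top.
P_top = 100900 − ½·1264·4.351² − 1264·9.81·1.852 = 65970 Pa. So P_gauge = P_top − P_atm = -34930 Pa.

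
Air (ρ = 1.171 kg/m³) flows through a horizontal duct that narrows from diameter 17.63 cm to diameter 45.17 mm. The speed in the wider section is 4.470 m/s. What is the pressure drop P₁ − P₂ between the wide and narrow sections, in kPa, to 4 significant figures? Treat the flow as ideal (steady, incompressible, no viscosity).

2.703 kPa

The volume flow rate is constant, so v₂ = (A₁/A₂)v₁ = (244.1/16.02)·4.470 = 68.09 m/s.
Along the horizontal streamline, P + ½ρv² is constant.
P₁ − P₂ = ½·1.171·(68.09² − 4.470²) = ½·1.171·4617 = 2703 Pa.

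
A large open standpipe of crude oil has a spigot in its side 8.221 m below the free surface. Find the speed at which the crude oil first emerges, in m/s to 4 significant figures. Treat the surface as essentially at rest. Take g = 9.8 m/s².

v = 12.69 m/s

With the surface at rest and both surface and jet at atmospheric pressure, Bernoulli gives ρg h = ½ρv², so v = √(2gh) = √(2·9.8·8.221) = 12.69 m/s.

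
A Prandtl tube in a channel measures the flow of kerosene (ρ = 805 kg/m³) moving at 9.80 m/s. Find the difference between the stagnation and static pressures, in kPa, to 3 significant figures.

The dynamic pressure equals the rise in static pressure at the stagnation point: ΔP = ½ρv².
ΔP = ½·805·9.80² = 38700 Pa.

ΔP = 38.7 kPa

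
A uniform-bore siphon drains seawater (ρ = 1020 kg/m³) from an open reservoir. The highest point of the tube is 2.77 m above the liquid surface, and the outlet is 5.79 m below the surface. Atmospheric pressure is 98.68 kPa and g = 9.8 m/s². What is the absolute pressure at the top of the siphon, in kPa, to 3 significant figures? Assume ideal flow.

Bernoulli surface→outlet gives ½v² = g·h_out, so v = √(2·9.8·5.79) = 10.7 m/s.
With constant cross-section the crest speed equals v; applying Bernoulli from the surface up to the crest, P_top = P_atm − ½ρv² − ρg·h_top.
P_top = 98680 − ½·1020·10.7² − 1020·9.8·2.77 = 13100 Pa.

13.1 kPa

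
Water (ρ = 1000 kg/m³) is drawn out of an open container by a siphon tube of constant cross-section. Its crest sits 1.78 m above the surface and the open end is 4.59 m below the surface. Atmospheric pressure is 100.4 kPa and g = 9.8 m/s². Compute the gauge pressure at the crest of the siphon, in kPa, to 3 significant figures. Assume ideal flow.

-62.4 kPa

Bernoulli surface→outlet gives ½v² = g·h_out, so v = √(2·9.8·4.59) = 9.48 m/s.
Continuity keeps v the same throughout the tube; from surface to crest, P_atm + 0 = P_top + ½ρv² + ρg·h_top.
P_top = 100400 − ½·1000·9.48² − 1000·9.8·1.78 = 38000 Pa. So P_gauge = P_top − P_atm = -62400 Pa.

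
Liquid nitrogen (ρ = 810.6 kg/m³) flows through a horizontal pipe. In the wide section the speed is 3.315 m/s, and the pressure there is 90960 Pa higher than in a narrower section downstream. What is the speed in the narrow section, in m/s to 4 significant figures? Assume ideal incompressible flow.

v₂ ≈ 15.34 m/s

Along the level pipe P + ½ρv² is conserved, hence v₂² = v₁² + 2(P₁ − P₂)/ρ.
v₂ = √(3.315² + 2·90960/810.6) = √(10.99 + 224.4) = 15.34 m/s.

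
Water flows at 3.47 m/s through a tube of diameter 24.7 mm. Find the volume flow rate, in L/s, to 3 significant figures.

1.66 L/s

Q = A·v = 0.000479 m² × 3.47 m/s = 0.00166 m³/s.
Converting: 0.00166 m³/s × 1000 = 1.66 L/s.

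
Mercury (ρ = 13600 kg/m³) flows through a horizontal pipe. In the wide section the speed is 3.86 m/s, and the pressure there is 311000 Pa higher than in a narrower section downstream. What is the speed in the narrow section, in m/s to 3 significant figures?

With h₁ = h₂, rearranging Bernoulli gives v₂ = √(v₁² + 2ΔP/ρ).
v₂ = √(3.86² + 2·311000/13600) = √(14.9 + 45.7) = 7.79 m/s.

v₂ ≈ 7.79 m/s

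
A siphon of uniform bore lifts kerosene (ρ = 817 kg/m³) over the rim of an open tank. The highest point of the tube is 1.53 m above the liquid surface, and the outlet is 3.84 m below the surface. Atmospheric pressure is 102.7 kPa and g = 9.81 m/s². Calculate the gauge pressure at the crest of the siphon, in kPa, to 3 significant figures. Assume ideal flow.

The outlet speed comes from Torricelli: v = √(2g·3.84) = 8.68 m/s.
With constant cross-section the crest speed equals v; applying Bernoulli from the surface up to the crest, P_top = P_atm − ½ρv² − ρg·h_top.
P_top = 102700 − ½·817·8.68² − 817·9.81·1.53 = 59700 Pa. So P_gauge = P_top − P_atm = -43000 Pa.

P_gauge = -43.0 kPa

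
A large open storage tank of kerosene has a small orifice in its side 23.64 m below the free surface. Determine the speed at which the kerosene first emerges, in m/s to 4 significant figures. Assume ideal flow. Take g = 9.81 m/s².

Torricelli's result v = √(2gh) gives v = √(2·9.81·23.64) = 21.54 m/s.

v ≈ 21.54 m/s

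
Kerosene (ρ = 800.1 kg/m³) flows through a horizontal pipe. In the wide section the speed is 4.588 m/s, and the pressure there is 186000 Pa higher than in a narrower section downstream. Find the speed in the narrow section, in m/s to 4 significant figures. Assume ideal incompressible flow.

v₂ ≈ 22.05 m/s

With h₁ = h₂, rearranging Bernoulli gives v₂ = √(v₁² + 2ΔP/ρ).
v₂ = √(4.588² + 2·186000/800.1) = √(21.05 + 464.9) = 22.05 m/s.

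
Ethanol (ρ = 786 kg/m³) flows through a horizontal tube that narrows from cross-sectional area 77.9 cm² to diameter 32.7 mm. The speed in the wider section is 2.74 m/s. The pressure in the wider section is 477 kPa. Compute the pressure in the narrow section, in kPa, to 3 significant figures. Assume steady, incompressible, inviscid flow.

P₂ = 226 kPa

By continuity, v₂ = v₁·A₁/A₂ = 2.74·(77.9/8.40) = 25.4 m/s.
Bernoulli (h₁ = h₂): P₁ − P₂ = ½ρ(v₂² − v₁²).
P₂ = P₁ − ½ρ(v₂² − v₁²) = 477000 − ½·786·(25.4² − 2.74²) = 477000 − 251000 = 226000 Pa.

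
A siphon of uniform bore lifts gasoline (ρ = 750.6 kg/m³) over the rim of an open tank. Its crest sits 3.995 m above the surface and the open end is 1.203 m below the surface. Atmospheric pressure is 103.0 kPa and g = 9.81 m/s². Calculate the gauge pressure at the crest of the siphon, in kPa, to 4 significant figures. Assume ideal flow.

P_gauge ≈ -38.27 kPa

Bernoulli surface→outlet gives ½v² = g·h_out, so v = √(2·9.81·1.203) = 4.858 m/s.
Continuity keeps v the same throughout the tube; from surface to crest, P_atm + 0 = P_top + ½ρv² + ρg·h_top.
P_top = 103000 − ½·750.6·4.858² − 750.6·9.81·3.995 = 64730 Pa. So P_gauge = P_top − P_atm = -38270 Pa.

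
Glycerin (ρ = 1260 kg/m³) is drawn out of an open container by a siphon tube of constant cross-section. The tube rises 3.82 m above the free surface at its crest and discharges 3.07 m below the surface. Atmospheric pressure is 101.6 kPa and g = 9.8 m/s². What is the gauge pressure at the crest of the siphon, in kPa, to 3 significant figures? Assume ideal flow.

-85.1 kPa

Bernoulli surface→outlet gives ½v² = g·h_out, so v = √(2·9.8·3.07) = 7.76 m/s.
With constant cross-section the crest speed equals v; applying Bernoulli from the surface up to the crest, P_top = P_atm − ½ρv² − ρg·h_top.
P_top = 101600 − ½·1260·7.76² − 1260·9.8·3.82 = 16500 Pa. So P_gauge = P_top − P_atm = -85100 Pa.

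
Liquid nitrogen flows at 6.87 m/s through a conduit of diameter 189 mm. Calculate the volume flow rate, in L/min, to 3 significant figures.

11600 L/min

Q = A·v = 0.0281 m² × 6.87 m/s = 0.193 m³/s.
Converting: 0.193 m³/s × 60000 = 11600 L/min.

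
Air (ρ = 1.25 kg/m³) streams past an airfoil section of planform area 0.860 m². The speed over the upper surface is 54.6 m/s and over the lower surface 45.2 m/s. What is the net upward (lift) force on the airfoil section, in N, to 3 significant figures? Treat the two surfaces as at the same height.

F = 504 N

With equal heights on the two surfaces, Bernoulli gives P_lower − P_upper = ½ρ(v_upper² − v_lower²).
ΔP = ½·1.25·(54.6² − 45.2²) = 586 Pa.
Lift = ΔP · A = 586 × 0.860 = 504 N.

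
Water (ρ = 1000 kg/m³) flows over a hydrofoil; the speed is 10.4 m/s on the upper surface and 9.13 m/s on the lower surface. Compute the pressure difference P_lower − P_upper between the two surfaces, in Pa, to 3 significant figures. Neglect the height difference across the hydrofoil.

Bernoulli (same height): P_lower − P_upper = ½ρ(v_upper² − v_lower²).
ΔP = ½·1000·(10.4² − 9.13²) = 12400 Pa.

ΔP ≈ 12400 Pa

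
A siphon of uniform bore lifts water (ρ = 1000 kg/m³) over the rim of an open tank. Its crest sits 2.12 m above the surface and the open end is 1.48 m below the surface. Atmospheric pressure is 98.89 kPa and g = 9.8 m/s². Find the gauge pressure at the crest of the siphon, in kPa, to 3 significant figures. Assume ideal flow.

-35.3 kPa

From the surface to the outlet (both open to atmosphere, surface at rest): v = √(2g·h_out) = √(2·9.8·1.48) = 5.39 m/s.
Continuity keeps v the same throughout the tube; from surface to crest, P_atm + 0 = P_top + ½ρv² + ρg·h_top.
P_top = 98890 − ½·1000·5.39² − 1000·9.8·2.12 = 63600 Pa. So P_gauge = P_top − P_atm = -35300 Pa.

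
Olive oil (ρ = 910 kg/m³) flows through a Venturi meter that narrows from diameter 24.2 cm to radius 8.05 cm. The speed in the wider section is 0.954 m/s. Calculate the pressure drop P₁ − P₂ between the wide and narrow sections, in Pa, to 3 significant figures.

ΔP ≈ 1700 Pa

Mass conservation (A₁v₁ = A₂v₂) gives v₂ = 0.954 × 460/204 = 2.16 m/s.
With no height change, Bernoulli's equation is P₁ + ½ρv₁² = P₂ + ½ρv₂².
P₁ − P₂ = ½·910·(2.16² − 0.954²) = ½·910·3.74 = 1700 Pa.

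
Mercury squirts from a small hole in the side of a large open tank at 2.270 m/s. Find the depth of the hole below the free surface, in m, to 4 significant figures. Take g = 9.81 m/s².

For a small hole in a large open tank, ½v² = gh, giving h = v²/(2g).
h = 2.270²/(2·9.81) = 5.153/19.62 = 0.2626 m.

h ≈ 0.2626 m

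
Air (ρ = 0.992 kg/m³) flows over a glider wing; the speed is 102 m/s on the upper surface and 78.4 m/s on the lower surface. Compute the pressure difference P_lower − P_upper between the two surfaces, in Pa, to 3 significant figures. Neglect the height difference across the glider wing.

Bernoulli (same height): P_lower − P_upper = ½ρ(v_upper² − v_lower²).
ΔP = ½·0.992·(102² − 78.4²) = 2110 Pa.

ΔP ≈ 2110 Pa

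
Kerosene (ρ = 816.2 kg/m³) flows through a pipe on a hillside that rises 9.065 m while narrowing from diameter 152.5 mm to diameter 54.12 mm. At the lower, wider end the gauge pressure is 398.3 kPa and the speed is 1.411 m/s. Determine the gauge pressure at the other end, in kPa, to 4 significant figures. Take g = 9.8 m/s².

Continuity gives A₁v₁ = A₂v₂, so v₂ = (182.7 cm²)/(23.00 cm²) × 1.411 m/s = 11.20 m/s.
Applying Bernoulli between the two ends and solving for P₂: P₂ = P₁ + ½ρ(v₁² − v₂²) − ρgΔh.
P₂ = 398300 + ½·816.2·(1.411² − 11.20²) − 816.2·9.8·(+9.065) = 398300 + (-50410) − (72510) = 275400 Pa.

P₂ ≈ 275.4 kPa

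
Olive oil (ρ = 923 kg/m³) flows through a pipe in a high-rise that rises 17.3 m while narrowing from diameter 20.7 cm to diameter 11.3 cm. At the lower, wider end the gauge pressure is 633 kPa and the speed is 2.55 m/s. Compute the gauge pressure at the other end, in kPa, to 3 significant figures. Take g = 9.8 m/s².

P₂ ≈ 446 kPa

By continuity, v₂ = v₁·A₁/A₂ = 2.55·(337/100) = 8.56 m/s.
Applying Bernoulli between the two ends and solving for P₂: P₂ = P₁ + ½ρ(v₁² − v₂²) − ρgΔh.
P₂ = 633000 + ½·923·(2.55² − 8.56²) − 923·9.8·(+17.3) = 633000 + (-30800) − (156000) = 446000 Pa.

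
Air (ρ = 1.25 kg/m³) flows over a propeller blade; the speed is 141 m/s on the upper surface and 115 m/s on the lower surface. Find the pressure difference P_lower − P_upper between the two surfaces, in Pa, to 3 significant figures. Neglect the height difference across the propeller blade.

Bernoulli (same height): P_lower − P_upper = ½ρ(v_upper² − v_lower²).
ΔP = ½·1.25·(141² − 115²) = 4160 Pa.

4160 Pa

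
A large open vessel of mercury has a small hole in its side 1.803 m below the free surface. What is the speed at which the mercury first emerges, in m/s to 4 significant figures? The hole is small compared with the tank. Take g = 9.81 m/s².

v ≈ 5.948 m/s

Bernoulli from surface to hole (P equal, v_surface ≈ 0): v = √(2gh) = √(2×9.81×1.803) = 5.948 m/s.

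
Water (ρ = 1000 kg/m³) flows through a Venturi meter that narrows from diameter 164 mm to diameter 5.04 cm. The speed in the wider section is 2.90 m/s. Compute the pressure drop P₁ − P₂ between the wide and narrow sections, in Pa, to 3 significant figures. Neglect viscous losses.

467000 Pa

Mass conservation (A₁v₁ = A₂v₂) gives v₂ = 2.90 × 211/20.0 = 30.7 m/s.
Along the horizontal streamline, P + ½ρv² is constant.
P₁ − P₂ = ½·1000·(30.7² − 2.90²) = ½·1000·934 = 467000 Pa.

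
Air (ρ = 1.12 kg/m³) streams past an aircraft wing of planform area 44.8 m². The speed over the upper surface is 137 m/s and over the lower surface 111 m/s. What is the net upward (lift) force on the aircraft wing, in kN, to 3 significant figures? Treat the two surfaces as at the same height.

F = 162 kN

From P + ½ρv² = const at equal height, P_low − P_up = ½ρ(v_up² − v_low²).
ΔP = ½·1.12·(137² − 111²) = 3610 Pa.
Lift = ΔP · A = 3610 × 44.8 = 162000 N.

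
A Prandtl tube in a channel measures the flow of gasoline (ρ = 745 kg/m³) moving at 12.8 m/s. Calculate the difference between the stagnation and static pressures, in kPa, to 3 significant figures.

The dynamic pressure equals the rise in static pressure at the stagnation point: ΔP = ½ρv².
ΔP = ½·745·12.8² = 61000 Pa.

ΔP ≈ 61.0 kPa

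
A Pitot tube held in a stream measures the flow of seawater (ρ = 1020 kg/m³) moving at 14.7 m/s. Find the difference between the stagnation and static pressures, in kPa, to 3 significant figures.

Bernoulli between the free stream and the stagnation point: ½ρv² = P_stag − P_static.
ΔP = ½·1020·14.7² = 110000 Pa.

ΔP ≈ 110 kPa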